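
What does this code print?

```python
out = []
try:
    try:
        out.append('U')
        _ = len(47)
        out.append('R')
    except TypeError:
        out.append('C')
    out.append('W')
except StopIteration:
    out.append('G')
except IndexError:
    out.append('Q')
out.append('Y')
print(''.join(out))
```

Execution trace: 'U' (inner try body) → 'C' (inner except TypeError) → 'W' (try body, no exception) → 'Y' (after the try/except). Output: UCWY

Answer: UCWY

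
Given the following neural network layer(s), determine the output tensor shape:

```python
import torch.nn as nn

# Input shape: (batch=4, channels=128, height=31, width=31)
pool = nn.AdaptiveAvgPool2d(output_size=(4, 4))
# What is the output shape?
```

Input: (4, 128, 31, 31) -> Output: (4, 128, 4, 4)

Answer: (4, 128, 4, 4)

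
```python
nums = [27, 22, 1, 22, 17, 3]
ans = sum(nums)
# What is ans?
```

Trace:
`nums = [27, 22, 1, 22, 17, 3]` → nums = [27, 22, 1, 22, 17, 3]
`ans = sum(nums)` → ans = 92
So ans = 92

Answer: 92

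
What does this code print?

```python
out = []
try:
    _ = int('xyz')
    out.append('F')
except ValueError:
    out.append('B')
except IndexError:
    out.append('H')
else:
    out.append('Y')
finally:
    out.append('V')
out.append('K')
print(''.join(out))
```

Execution trace: 'B' (except ValueError) → 'V' (finally) → 'K' (after the try/except). Output: BVK

Answer: BVK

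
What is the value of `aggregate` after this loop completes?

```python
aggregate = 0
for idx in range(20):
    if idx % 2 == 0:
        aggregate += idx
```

Sum of even numbers 0 to 19
`aggregate` takes the values: 0 → 2 → 6 → 12 → 20 → 30 → 42 → 56 → 72 → 90

Answer: 90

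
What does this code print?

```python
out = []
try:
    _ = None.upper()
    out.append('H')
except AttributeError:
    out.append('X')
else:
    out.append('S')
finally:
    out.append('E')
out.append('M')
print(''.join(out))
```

Execution trace: 'X' (except AttributeError) → 'E' (finally) → 'M' (after the try/except). Output: XEM

Answer: XEM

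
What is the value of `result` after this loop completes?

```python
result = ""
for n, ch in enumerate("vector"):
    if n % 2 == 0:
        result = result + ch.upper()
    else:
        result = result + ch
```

Uppercase even positions in 'vector'
`result` takes the values: "" → "V" → "Ve" → "VeC" → "VeCt" → "VeCtO" → "VeCtOr"

Answer: "VeCtOr"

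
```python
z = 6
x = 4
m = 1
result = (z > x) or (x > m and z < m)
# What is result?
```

Trace:
`z = 6` → z = 6
`x = 4` → x = 4
`m = 1` → m = 1
`result = (z > x) or (x > m and z < m)` → result = True
So result = True

Answer: True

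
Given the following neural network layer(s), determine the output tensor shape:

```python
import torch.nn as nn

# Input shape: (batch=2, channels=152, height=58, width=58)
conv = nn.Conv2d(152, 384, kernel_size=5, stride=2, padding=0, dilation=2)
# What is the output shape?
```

Input: (2, 152, 58, 58) -> Output: (2, 384, 25, 25)

Answer: (2, 384, 25, 25)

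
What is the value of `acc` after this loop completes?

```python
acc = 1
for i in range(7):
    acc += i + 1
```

Start at 1, add 1 to 7 = 29
`acc` takes the values: 1 → 2 → 4 → 7 → 11 → 16 → 22 → 29

Answer: 29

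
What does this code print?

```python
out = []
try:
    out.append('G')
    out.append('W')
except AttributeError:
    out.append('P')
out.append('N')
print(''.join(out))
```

Execution trace: 'G' (try body) → 'W' (try body, no exception) → 'N' (after the try/except). Output: GWN

Answer: GWN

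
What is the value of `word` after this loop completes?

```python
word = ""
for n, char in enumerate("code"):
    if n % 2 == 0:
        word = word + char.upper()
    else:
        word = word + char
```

Uppercase even positions in 'code'
`word` takes the values: "" → "C" → "Co" → "CoD" → "CoDe"

Answer: "CoDe"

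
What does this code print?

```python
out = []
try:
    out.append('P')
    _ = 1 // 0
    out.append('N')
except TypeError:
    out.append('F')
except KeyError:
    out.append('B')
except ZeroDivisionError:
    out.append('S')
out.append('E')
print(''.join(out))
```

Execution trace: 'P' (try body) → 'S' (except ZeroDivisionError) → 'E' (after the try/except). Output: PSE

Answer: PSE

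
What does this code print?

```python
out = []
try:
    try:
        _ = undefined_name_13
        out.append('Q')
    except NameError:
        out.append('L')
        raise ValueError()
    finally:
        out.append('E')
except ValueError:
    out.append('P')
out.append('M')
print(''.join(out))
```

Execution trace: 'L' (inner except NameError) → 'E' (inner finally) → 'P' (outer except ValueError) → 'M' (after the try/except). Output: LEPM

Answer: LEPM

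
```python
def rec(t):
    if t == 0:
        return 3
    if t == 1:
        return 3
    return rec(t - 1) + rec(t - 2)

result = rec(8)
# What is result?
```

Build up from base cases: rec(0)=3, rec(1)=3, rec(2)=6, rec(3)=9, rec(4)=15, rec(5)=24, rec(6)=39, ..., rec(8)=102

Answer: 102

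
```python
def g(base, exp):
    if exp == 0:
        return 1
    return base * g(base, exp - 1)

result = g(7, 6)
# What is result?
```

g(7, 6) = 7 * 7 * 7 * 7 * 7 * 7 = 117649

Answer: 117649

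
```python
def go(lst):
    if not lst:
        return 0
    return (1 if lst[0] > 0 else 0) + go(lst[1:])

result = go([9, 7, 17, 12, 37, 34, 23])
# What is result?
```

Count of positive elements in [9, 7, 17, 12, 37, 34, 23] = 7

Answer: 7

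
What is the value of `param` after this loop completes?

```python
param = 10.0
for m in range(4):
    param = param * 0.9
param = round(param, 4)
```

Exponential decay: 10.0 * 0.9^4
`param` takes the values: 10.0 → 9.0 → 8.1 → 7.29 → 6.561

Answer: 6.561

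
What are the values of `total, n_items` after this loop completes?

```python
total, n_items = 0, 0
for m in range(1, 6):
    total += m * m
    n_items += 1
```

Sum of squares and count
`total, n_items` takes the values: (0, 0) → (1, 0) → (1, 1) → (5, 1) → (5, 2) → (14, 2) → (14, 3) → (30, 3) → (30, 4) → (55, 4) → (55, 5)

Answer: 55, 5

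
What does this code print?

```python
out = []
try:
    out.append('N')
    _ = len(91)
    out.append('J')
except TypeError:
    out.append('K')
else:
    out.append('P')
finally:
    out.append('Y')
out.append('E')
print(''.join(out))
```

Execution trace: 'N' (try body) → 'K' (except TypeError) → 'Y' (finally) → 'E' (after the try/except). Output: NKYE

Answer: NKYE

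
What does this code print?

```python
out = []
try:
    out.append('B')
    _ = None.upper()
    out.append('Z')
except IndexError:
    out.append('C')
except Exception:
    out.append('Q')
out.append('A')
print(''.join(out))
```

Execution trace: 'B' (try body) → 'Q' (except Exception) → 'A' (after the try/except). Output: BQA

Answer: BQA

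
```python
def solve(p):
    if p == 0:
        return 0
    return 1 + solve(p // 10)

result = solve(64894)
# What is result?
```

Count of digits of 64894: 5

Answer: 5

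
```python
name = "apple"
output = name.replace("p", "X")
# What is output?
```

Trace:
`name = "apple"` → name = 'apple'
`output = name.replace("p", "X")` → output = 'aXXle'
So output = 'aXXle'

Answer: 'aXXle'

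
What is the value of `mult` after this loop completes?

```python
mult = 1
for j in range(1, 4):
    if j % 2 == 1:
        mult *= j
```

Product of odd numbers 1 to 3
`mult` takes the values: 1 → 3

Answer: 3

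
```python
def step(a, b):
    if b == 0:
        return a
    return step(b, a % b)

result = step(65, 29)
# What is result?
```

step(65, 29) -> step(29, 7) -> step(7, 1) -> step(1, 0) -> 1

Answer: 1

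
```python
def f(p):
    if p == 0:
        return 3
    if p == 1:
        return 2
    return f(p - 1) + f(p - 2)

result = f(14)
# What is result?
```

Build up from base cases: f(0)=3, f(1)=2, f(2)=5, f(3)=7, f(4)=12, f(5)=19, f(6)=31, ..., f(14)=1453

Answer: 1453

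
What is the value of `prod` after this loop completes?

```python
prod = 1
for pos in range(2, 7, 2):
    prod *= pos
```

Product of even numbers 2 to 6
`prod` takes the values: 1 → 2 → 8 → 48

Answer: 48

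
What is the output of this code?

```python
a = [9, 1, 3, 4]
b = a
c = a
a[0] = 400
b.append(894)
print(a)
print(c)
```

Key concept: multiple aliases.
Step by step:
`a = [9, 1, 3, 4]` → a = [9, 1, 3, 4]
`b = a` → b = [9, 1, 3, 4] (same object as a)
`c = a` → c = [9, 1, 3, 4] (same object as a, b)
`a[0] = 400` → a = [400, 1, 3, 4] (same object as b, c); b = [400, 1, 3, 4] (same object as a, c); c = [400, 1, 3, 4] (same object as a, b)
`b.append(894)` → a = [400, 1, 3, 4, 894] (same object as b, c); b = [400, 1, 3, 4, 894] (same object as a, c); c = [400, 1, 3, 4, 894] (same object as a, b)
`print(a)` → prints [400, 1, 3, 4, 894]
`print(c)` → prints [400, 1, 3, 4, 894]

Answer:
[400, 1, 3, 4, 894]
[400, 1, 3, 4, 894]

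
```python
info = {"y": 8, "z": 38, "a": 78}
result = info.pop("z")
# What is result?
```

Trace:
`info = {"y": 8, "z": 38, "a": 78}` → info = {'y': 8, 'z': 38, 'a': 78}
`result = info.pop("z")` → info = {'y': 8, 'a': 78}; result = 38
So result = 38

Answer: 38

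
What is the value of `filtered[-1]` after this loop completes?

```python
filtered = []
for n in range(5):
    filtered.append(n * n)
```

Last element of squares 0 to 4
`filtered` takes the values: [] → [0] → [0, 1] → [0, 1, 4] → [0, 1, 4, 9] → [0, 1, 4, 9, 16]
So `filtered[-1]` = 16

Answer: 16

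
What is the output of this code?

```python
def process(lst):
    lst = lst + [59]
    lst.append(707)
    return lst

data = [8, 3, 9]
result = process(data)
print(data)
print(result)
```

Key concept: rebinding parameter vs mutation.
Step by step:
`data = [8, 3, 9]` → data = [8, 3, 9]
`result = process(data)` → result = [8, 3, 9, 59, 707]
`print(data)` → prints [8, 3, 9]
`print(result)` → prints [8, 3, 9, 59, 707]

Answer:
[8, 3, 9]
[8, 3, 9, 59, 707]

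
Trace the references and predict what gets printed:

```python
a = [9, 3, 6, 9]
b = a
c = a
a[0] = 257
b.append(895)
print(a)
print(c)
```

Key concept: multiple aliases.
Step by step:
`a = [9, 3, 6, 9]` → a = [9, 3, 6, 9]
`b = a` → b = [9, 3, 6, 9] (same object as a)
`c = a` → c = [9, 3, 6, 9] (same object as a, b)
`a[0] = 257` → a = [257, 3, 6, 9] (same object as b, c); b = [257, 3, 6, 9] (same object as a, c); c = [257, 3, 6, 9] (same object as a, b)
`b.append(895)` → a = [257, 3, 6, 9, 895] (same object as b, c); b = [257, 3, 6, 9, 895] (same object as a, c); c = [257, 3, 6, 9, 895] (same object as a, b)
`print(a)` → prints [257, 3, 6, 9, 895]
`print(c)` → prints [257, 3, 6, 9, 895]

Answer:
[257, 3, 6, 9, 895]
[257, 3, 6, 9, 895]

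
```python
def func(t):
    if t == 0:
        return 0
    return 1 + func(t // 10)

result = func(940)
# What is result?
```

Count of digits of 940: 3

Answer: 3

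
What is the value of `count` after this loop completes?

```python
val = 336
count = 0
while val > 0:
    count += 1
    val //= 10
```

Count digits by repeated division by 10
`count` takes the values: 0 → 1 → 2 → 3

Answer: 3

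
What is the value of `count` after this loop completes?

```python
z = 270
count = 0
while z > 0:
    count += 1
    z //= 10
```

Count digits by repeated division by 10
`count` takes the values: 0 → 1 → 2 → 3

Answer: 3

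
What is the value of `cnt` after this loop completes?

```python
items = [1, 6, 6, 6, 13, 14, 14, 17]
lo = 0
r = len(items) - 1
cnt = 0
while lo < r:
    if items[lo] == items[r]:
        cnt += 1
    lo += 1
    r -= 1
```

Count matching pairs from ends
`cnt` takes the values: 0

Answer: 0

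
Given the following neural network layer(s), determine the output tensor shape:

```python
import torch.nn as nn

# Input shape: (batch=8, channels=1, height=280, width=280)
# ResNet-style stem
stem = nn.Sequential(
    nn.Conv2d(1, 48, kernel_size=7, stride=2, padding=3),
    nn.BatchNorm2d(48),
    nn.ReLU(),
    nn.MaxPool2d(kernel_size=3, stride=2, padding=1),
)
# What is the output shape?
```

Input: (8, 1, 280, 280) -> after Conv2d 7x7 stride=2: (8, 48, 140, 140) -> Output: (8, 48, 70, 70)

Answer: (8, 48, 70, 70)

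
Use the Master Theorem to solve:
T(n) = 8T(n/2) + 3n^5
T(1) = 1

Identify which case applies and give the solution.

a=8, b=2, f(n)=3n^5. log_2(8) = 3. Since c=5 > 3 and the regularity condition holds (8(n/2)^5 = (8/2^5)n^5 with 8/2^5 < 1), Case 3 applies: T(n) = Θ(f(n)) = O(n^5).

Answer: O(n^5) - Case 3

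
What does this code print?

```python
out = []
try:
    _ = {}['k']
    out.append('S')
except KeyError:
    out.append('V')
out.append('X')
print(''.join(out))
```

Execution trace: 'V' (except KeyError) → 'X' (after the try/except). Output: VX

Answer: VX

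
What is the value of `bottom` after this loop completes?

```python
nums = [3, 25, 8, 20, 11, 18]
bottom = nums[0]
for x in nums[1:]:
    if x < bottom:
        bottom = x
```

Minimum of [3, 25, 8, 20, 11, 18]
`bottom` takes the values: 3

Answer: 3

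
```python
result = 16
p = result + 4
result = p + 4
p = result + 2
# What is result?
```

Trace:
`result = 16` → result = 16
`p = result + 4` → p = 20
`result = p + 4` → result = 24
`p = result + 2` → p = 26
So result = 24

Answer: 24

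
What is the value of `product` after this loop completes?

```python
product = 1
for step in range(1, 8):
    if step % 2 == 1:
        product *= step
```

Product of odd numbers 1 to 7
`product` takes the values: 1 → 3 → 15 → 105

Answer: 105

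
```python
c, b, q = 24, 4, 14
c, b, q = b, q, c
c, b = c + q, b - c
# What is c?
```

Trace:
`c, b, q = 24, 4, 14` → c = 24; b = 4; q = 14
`c, b, q = b, q, c` → c = 4; b = 14; q = 24
`c, b = c + q, b - c` → c = 28; b = 10
So c = 28

Answer: 28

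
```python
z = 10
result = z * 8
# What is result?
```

Trace:
`z = 10` → z = 10
`result = z * 8` → result = 80
So result = 80

Answer: 80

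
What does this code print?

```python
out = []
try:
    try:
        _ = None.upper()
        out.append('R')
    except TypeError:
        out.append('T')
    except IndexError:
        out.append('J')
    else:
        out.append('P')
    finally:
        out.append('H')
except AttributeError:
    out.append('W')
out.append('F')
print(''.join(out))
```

Execution trace: 'H' (inner finally) → 'W' (outer except AttributeError) → 'F' (after the try/except). Output: HWF

Answer: HWF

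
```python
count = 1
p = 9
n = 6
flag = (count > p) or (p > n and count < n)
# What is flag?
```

Trace:
`count = 1` → count = 1
`p = 9` → p = 9
`n = 6` → n = 6
`flag = (count > p) or (p > n and count < n)` → flag = True
So flag = True

Answer: True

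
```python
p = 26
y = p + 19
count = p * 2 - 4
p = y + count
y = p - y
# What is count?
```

Trace:
`p = 26` → p = 26
`y = p + 19` → y = 45
`count = p * 2 - 4` → count = 48
`p = y + count` → p = 93
`y = p - y` → y = 48
So count = 48

Answer: 48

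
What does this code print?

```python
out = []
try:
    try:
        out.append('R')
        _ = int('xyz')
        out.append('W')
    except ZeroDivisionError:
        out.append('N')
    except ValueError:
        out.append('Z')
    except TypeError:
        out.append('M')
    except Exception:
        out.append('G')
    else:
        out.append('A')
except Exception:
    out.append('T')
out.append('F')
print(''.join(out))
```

Execution trace: 'R' (inner try body) → 'Z' (inner except ValueError) → 'F' (after the try/except). Output: RZF

Answer: RZF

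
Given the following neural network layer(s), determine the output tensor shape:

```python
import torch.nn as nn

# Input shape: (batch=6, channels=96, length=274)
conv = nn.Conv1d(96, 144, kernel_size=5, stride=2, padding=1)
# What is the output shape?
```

Input: (6, 96, 274) -> Output: (6, 144, 136)

Answer: (6, 144, 136)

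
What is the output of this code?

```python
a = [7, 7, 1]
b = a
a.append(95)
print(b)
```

Key concept: basic list aliasing.
Step by step:
`a = [7, 7, 1]` → a = [7, 7, 1]
`b = a` → b = [7, 7, 1] (same object as a)
`a.append(95)` → a = [7, 7, 1, 95] (same object as b); b = [7, 7, 1, 95] (same object as a)
`print(b)` → prints [7, 7, 1, 95]

Answer: [7, 7, 1, 95]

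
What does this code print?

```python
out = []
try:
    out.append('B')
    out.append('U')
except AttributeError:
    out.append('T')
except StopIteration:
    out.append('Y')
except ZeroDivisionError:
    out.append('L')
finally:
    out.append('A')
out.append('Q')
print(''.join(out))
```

Execution trace: 'B' (try body) → 'U' (try body, no exception) → 'A' (finally) → 'Q' (after the try/except). Output: BUAQ

Answer: BUAQ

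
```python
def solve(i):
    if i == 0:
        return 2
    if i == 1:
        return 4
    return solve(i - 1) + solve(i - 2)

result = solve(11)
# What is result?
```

Build up from base cases: solve(0)=2, solve(1)=4, solve(2)=6, solve(3)=10, solve(4)=16, solve(5)=26, solve(6)=42, ..., solve(11)=466

Answer: 466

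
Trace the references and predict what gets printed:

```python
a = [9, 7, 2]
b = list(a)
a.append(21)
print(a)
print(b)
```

Key concept: list() constructor creates copy.
Step by step:
`a = [9, 7, 2]` → a = [9, 7, 2]
`b = list(a)` → b = [9, 7, 2]
`a.append(21)` → a = [9, 7, 2, 21]
`print(a)` → prints [9, 7, 2, 21]
`print(b)` → prints [9, 7, 2]

Answer:
[9, 7, 2, 21]
[9, 7, 2]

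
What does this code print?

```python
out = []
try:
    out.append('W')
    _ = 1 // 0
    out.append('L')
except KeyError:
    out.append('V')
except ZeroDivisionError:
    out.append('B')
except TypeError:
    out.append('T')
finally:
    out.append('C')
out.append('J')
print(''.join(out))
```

Execution trace: 'W' (try body) → 'B' (except ZeroDivisionError) → 'C' (finally) → 'J' (after the try/except). Output: WBCJ

Answer: WBCJ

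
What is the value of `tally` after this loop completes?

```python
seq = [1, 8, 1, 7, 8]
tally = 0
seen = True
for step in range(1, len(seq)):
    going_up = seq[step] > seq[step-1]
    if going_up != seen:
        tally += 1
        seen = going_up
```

Count direction changes in [1, 8, 1, 7, 8]
`tally` takes the values: 0 → 1 → 2

Answer: 2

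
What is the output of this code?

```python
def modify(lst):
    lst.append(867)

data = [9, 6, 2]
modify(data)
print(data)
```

Key concept: function modifies passed list.
Step by step:
`data = [9, 6, 2]` → data = [9, 6, 2]
`modify(data)` → data = [9, 6, 2, 867]
`print(data)` → prints [9, 6, 2, 867]

Answer: [9, 6, 2, 867]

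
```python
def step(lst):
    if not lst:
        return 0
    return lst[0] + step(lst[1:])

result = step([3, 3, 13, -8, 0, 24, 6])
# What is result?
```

3 + 3 + 13 + (-8) + 0 + 24 + 6 + 0 = 41

Answer: 41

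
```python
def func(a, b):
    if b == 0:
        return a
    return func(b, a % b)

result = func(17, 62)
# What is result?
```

func(17, 62) -> func(62, 17) -> func(17, 11) -> func(11, 6) -> func(6, 5) -> func(5, 1) -> func(1, 0) -> 1

Answer: 1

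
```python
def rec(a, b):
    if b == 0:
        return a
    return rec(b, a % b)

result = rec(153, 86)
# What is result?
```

rec(153, 86) -> rec(86, 67) -> rec(67, 19) -> rec(19, 10) -> rec(10, 9) -> rec(9, 1) -> rec(1, 0) -> 1

Answer: 1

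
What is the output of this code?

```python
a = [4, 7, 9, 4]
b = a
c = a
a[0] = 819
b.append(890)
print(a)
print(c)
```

Key concept: multiple aliases.
Step by step:
`a = [4, 7, 9, 4]` → a = [4, 7, 9, 4]
`b = a` → b = [4, 7, 9, 4] (same object as a)
`c = a` → c = [4, 7, 9, 4] (same object as a, b)
`a[0] = 819` → a = [819, 7, 9, 4] (same object as b, c); b = [819, 7, 9, 4] (same object as a, c); c = [819, 7, 9, 4] (same object as a, b)
`b.append(890)` → a = [819, 7, 9, 4, 890] (same object as b, c); b = [819, 7, 9, 4, 890] (same object as a, c); c = [819, 7, 9, 4, 890] (same object as a, b)
`print(a)` → prints [819, 7, 9, 4, 890]
`print(c)` → prints [819, 7, 9, 4, 890]

Answer:
[819, 7, 9, 4, 890]
[819, 7, 9, 4, 890]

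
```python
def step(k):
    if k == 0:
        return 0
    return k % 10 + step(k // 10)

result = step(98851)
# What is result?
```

Sum of digits of 98851: 1 + 5 + 8 + 8 + 9 = 31

Answer: 31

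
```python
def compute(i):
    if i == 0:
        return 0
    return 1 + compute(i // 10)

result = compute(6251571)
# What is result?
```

Count of digits of 6251571: 7

Answer: 7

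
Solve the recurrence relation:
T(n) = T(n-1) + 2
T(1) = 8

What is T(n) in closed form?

Unrolling: T(n) = T(1) + 2·(n-1) = 8 + 2(n-1) = 2n + 6.

Answer: T(n) = 2n + 6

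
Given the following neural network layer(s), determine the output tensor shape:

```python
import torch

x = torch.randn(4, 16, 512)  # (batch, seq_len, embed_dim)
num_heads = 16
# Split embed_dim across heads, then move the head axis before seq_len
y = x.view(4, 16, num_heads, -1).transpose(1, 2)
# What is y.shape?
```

Input: (4, 16, 512) -> head_dim = 512 // 16 = 32; after view: (4, 16, 16, 32) -> after transpose(1, 2): (4, 16, 16, 32) -> Output: (4, 16, 16, 32)

Answer: (4, 16, 16, 32)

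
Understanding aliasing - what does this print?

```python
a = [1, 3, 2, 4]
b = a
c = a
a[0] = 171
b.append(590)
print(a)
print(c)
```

Key concept: multiple aliases.
Step by step:
`a = [1, 3, 2, 4]` → a = [1, 3, 2, 4]
`b = a` → b = [1, 3, 2, 4] (same object as a)
`c = a` → c = [1, 3, 2, 4] (same object as a, b)
`a[0] = 171` → a = [171, 3, 2, 4] (same object as b, c); b = [171, 3, 2, 4] (same object as a, c); c = [171, 3, 2, 4] (same object as a, b)
`b.append(590)` → a = [171, 3, 2, 4, 590] (same object as b, c); b = [171, 3, 2, 4, 590] (same object as a, c); c = [171, 3, 2, 4, 590] (same object as a, b)
`print(a)` → prints [171, 3, 2, 4, 590]
`print(c)` → prints [171, 3, 2, 4, 590]

Answer:
[171, 3, 2, 4, 590]
[171, 3, 2, 4, 590]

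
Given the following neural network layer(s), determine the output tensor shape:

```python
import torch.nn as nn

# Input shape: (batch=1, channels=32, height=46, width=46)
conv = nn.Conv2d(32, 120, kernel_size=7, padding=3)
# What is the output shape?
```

Input: (1, 32, 46, 46) -> Output: (1, 120, 46, 46)

Answer: (1, 120, 46, 46)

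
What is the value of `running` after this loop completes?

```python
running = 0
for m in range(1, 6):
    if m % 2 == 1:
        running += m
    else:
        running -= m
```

Add odd, subtract even
`running` takes the values: 0 → 1 → -1 → 2 → -2 → 3

Answer: 3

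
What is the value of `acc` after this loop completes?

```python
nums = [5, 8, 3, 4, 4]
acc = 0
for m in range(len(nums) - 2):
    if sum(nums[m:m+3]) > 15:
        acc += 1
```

Count windows with sum > 15
`acc` takes the values: 0 → 1

Answer: 1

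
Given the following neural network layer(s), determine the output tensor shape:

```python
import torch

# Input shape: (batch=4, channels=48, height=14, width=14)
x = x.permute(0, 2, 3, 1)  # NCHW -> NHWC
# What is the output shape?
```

Input: (4, 48, 14, 14) -> Output: (4, 14, 14, 48)

Answer: (4, 14, 14, 48)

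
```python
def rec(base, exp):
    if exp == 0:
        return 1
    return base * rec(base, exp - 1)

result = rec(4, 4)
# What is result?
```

rec(4, 4) = 4 * 4 * 4 * 4 = 256

Answer: 256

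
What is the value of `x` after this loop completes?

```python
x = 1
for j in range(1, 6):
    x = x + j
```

Start at 1, add 1 through 5
`x` takes the values: 1 → 2 → 4 → 7 → 11 → 16

Answer: 16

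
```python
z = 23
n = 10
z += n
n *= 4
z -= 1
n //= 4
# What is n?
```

Trace:
`z = 23` → z = 23
`n = 10` → n = 10
`z += n` → z = 33
`n *= 4` → n = 40
`z -= 1` → z = 32
`n //= 4` → n = 10
So n = 10

Answer: 10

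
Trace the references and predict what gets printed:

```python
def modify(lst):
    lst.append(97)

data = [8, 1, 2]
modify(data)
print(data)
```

Key concept: function modifies passed list.
Step by step:
`data = [8, 1, 2]` → data = [8, 1, 2]
`modify(data)` → data = [8, 1, 2, 97]
`print(data)` → prints [8, 1, 2, 97]

Answer: [8, 1, 2, 97]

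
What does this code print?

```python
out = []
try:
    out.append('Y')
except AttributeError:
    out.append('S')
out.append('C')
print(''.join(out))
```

Execution trace: 'Y' (try body, no exception) → 'C' (after the try/except). Output: YC

Answer: YC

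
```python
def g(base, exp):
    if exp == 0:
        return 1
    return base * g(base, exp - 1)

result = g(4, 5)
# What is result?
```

g(4, 5) = 4 * 4 * 4 * 4 * 4 = 1024

Answer: 1024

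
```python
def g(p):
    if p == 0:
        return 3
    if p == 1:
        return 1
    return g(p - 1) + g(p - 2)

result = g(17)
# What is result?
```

Build up from base cases: g(0)=3, g(1)=1, g(2)=4, g(3)=5, g(4)=9, g(5)=14, g(6)=23, ..., g(17)=4558

Answer: 4558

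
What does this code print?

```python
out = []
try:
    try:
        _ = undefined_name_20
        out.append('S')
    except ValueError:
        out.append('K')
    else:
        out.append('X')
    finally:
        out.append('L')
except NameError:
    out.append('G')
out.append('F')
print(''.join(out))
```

Execution trace: 'L' (finally) → 'G' (outer except NameError) → 'F' (after the try/except). Output: LGF

Answer: LGF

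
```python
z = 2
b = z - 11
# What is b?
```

Trace:
`z = 2` → z = 2
`b = z - 11` → b = -9
So b = -9

Answer: -9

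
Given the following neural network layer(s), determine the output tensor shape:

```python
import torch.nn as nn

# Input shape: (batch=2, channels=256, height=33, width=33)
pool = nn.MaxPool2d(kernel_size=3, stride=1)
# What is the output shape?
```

Input: (2, 256, 33, 33) -> Output: (2, 256, 31, 31)

Answer: (2, 256, 31, 31)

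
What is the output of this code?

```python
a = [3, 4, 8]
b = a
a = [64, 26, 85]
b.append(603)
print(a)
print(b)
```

Key concept: rebinding vs mutation: a is rebound to a new list, b still points at the original.
Step by step:
`a = [3, 4, 8]` → a = [3, 4, 8]
`b = a` → b = [3, 4, 8] (same object as a)
`a = [64, 26, 85]` → a = [64, 26, 85]
`b.append(603)` → b = [3, 4, 8, 603]
`print(a)` → prints [64, 26, 85]
`print(b)` → prints [3, 4, 8, 603]

Answer:
[64, 26, 85]
[3, 4, 8, 603]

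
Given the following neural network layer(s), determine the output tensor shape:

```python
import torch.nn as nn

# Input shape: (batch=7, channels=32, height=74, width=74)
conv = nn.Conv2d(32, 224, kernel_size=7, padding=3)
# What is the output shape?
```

Input: (7, 32, 74, 74) -> Output: (7, 224, 74, 74)

Answer: (7, 224, 74, 74)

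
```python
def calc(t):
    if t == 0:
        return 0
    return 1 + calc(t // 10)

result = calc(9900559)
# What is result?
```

Count of digits of 9900559: 7

Answer: 7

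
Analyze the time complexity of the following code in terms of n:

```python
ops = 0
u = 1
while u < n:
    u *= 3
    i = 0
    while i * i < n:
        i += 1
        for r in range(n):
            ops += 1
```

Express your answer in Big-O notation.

Each loop level contributes: log n × √n × n. Multiplying the contributions gives O(n√n log n).

Answer: O(n√n log n)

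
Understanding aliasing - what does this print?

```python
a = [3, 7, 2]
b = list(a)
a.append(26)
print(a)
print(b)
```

Key concept: list() constructor creates copy.
Step by step:
`a = [3, 7, 2]` → a = [3, 7, 2]
`b = list(a)` → b = [3, 7, 2]
`a.append(26)` → a = [3, 7, 2, 26]
`print(a)` → prints [3, 7, 2, 26]
`print(b)` → prints [3, 7, 2]

Answer:
[3, 7, 2, 26]
[3, 7, 2]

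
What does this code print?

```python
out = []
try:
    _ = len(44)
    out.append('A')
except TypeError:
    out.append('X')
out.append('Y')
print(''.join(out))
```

Execution trace: 'X' (except TypeError) → 'Y' (after the try/except). Output: XY

Answer: XY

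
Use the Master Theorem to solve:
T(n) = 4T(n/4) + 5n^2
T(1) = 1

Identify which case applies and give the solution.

a=4, b=4, f(n)=5n^2. log_4(4) = 1. Since c=2 > 1 and the regularity condition holds (4(n/4)^2 = (4/4^2)n^2 with 4/4^2 < 1), Case 3 applies: T(n) = Θ(f(n)) = O(n^2).

Answer: O(n^2) - Case 3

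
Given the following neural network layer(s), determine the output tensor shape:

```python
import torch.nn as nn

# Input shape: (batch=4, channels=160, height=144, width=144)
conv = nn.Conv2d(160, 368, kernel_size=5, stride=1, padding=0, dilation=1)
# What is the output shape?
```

Input: (4, 160, 144, 144) -> Output: (4, 368, 140, 140)

Answer: (4, 368, 140, 140)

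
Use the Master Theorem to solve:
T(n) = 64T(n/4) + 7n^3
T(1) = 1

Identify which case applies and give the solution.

a=64, b=4, f(n)=7n^3. log_4(64) = 3. Since c=3 = 3, Case 2 applies: T(n) = Θ(n^log_b(a) · log n) = O(n^3 log n).

Answer: O(n^3 log n) - Case 2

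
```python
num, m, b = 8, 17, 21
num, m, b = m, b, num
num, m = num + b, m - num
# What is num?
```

Trace:
`num, m, b = 8, 17, 21` → num = 8; m = 17; b = 21
`num, m, b = m, b, num` → num = 17; m = 21; b = 8
`num, m = num + b, m - num` → num = 25; m = 4
So num = 25

Answer: 25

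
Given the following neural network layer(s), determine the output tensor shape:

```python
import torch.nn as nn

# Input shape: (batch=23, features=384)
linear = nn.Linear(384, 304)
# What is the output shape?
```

Input: (23, 384) -> Output: (23, 304)

Answer: (23, 304)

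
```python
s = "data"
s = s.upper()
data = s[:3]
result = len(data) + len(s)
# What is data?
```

Trace:
`s = "data"` → s = 'data'
`s = s.upper()` → s = 'DATA'
`data = s[:3]` → data = 'DAT'
`result = len(data) + len(s)` → result = 7
So data = 'DAT'

Answer: 'DAT'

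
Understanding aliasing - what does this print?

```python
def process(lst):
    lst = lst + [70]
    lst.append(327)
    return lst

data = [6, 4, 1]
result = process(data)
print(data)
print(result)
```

Key concept: rebinding parameter vs mutation.
Step by step:
`data = [6, 4, 1]` → data = [6, 4, 1]
`result = process(data)` → result = [6, 4, 1, 70, 327]
`print(data)` → prints [6, 4, 1]
`print(result)` → prints [6, 4, 1, 70, 327]

Answer:
[6, 4, 1]
[6, 4, 1, 70, 327]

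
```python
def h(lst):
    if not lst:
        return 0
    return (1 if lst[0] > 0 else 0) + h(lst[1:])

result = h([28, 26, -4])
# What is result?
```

Count of positive elements in [28, 26, -4] = 2

Answer: 2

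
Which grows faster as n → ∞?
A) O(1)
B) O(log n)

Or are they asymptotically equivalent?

O(1) vs O(log n): Higher order terms dominate.

Answer: B) O(log n) grows faster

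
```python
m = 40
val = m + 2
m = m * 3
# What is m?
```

Trace:
`m = 40` → m = 40
`val = m + 2` → val = 42
`m = m * 3` → m = 120
So m = 120

Answer: 120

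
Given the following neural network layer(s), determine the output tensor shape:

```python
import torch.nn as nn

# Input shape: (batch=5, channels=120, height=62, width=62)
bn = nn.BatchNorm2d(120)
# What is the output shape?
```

Input: (5, 120, 62, 62) -> Output: (5, 120, 62, 62)

Answer: (5, 120, 62, 62)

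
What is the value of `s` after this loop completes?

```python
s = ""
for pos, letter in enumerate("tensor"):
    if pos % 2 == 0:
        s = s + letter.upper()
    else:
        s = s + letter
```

Uppercase even positions in 'tensor'
`s` takes the values: "" → "T" → "Te" → "TeN" → "TeNs" → "TeNsO" → "TeNsOr"

Answer: "TeNsOr"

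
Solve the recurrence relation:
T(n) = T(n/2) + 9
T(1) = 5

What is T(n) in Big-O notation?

Each step divides n by 2 and adds 9. After log_2(n) steps we reach T(1)=5. So T(n) = 9·log_2(n) + 5 = O(log n).

Answer: O(log n)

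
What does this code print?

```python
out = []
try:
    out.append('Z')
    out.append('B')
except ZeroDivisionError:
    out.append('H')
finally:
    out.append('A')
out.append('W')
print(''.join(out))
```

Execution trace: 'Z' (try body) → 'B' (try body, no exception) → 'A' (finally) → 'W' (after the try/except). Output: ZBAW

Answer: ZBAW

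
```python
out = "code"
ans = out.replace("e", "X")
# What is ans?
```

Trace:
`out = "code"` → out = 'code'
`ans = out.replace("e", "X")` → ans = 'codX'
So ans = 'codX'

Answer: 'codX'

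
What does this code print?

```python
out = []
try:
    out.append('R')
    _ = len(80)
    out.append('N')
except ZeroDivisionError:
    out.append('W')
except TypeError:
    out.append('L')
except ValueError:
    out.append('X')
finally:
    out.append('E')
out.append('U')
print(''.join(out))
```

Execution trace: 'R' (try body) → 'L' (except TypeError) → 'E' (finally) → 'U' (after the try/except). Output: RLEU

Answer: RLEU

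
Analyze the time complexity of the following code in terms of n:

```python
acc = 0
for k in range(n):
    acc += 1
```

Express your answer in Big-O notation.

Each loop level contributes: n. Multiplying the contributions gives O(n).

Answer: O(n)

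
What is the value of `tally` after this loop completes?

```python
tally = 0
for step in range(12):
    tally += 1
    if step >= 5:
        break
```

Loop breaks when step reaches 5, tally is 6
`tally` takes the values: 0 → 1 → 2 → 3 → 4 → 5 → 6

Answer: 6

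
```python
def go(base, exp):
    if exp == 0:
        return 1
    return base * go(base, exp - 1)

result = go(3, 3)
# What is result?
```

go(3, 3) = 3 * 3 * 3 = 27

Answer: 27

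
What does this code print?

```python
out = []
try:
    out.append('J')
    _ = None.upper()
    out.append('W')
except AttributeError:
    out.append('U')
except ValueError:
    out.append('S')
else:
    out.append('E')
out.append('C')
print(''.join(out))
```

Execution trace: 'J' (try body) → 'U' (except AttributeError) → 'C' (after the try/except). Output: JUC

Answer: JUC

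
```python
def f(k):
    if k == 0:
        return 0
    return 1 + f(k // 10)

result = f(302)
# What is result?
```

Count of digits of 302: 3

Answer: 3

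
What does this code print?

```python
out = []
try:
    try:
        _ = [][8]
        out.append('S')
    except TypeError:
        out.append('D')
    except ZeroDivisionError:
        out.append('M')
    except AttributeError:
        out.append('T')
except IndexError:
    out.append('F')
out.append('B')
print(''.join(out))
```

Execution trace: 'F' (outer except IndexError) → 'B' (after the try/except). Output: FB

Answer: FB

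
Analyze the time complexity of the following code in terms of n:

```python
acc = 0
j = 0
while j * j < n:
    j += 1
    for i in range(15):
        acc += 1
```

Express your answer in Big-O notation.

Each loop level contributes: √n × 1. Multiplying the contributions gives O(√n).

Answer: O(√n)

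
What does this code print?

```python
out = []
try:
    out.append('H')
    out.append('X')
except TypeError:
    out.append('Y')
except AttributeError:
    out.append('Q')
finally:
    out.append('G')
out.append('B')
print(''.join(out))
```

Execution trace: 'H' (try body) → 'X' (try body, no exception) → 'G' (finally) → 'B' (after the try/except). Output: HXGB

Answer: HXGB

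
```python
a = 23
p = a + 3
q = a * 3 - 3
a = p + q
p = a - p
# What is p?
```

Trace:
`a = 23` → a = 23
`p = a + 3` → p = 26
`q = a * 3 - 3` → q = 66
`a = p + q` → a = 92
`p = a - p` → p = 66
So p = 66

Answer: 66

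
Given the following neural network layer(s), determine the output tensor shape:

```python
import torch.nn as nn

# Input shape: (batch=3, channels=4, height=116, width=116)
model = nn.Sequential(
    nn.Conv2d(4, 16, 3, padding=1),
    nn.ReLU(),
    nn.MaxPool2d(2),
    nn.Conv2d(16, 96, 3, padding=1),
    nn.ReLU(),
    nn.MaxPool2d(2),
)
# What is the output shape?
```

Input: (3, 4, 116, 116) -> after first Conv2d: (3, 16, 116, 116) -> after first MaxPool2d: (3, 16, 58, 58) -> after second Conv2d: (3, 96, 58, 58) -> Output: (3, 96, 29, 29)

Answer: (3, 96, 29, 29)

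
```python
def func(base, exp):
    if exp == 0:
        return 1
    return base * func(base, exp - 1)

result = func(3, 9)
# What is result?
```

func(3, 9) = 3 * 3 * 3 * 3 * 3 * 3 * 3 * 3 * 3 = 19683

Answer: 19683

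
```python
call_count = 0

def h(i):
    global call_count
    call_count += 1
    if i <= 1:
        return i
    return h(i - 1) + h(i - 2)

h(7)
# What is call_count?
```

Calls(i) = 1 + Calls(i-1) + Calls(i-2); Calls(0)=Calls(1)=1. For i=7 this gives 41.

Answer: 41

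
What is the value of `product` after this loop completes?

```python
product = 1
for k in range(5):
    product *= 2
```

2^5 = 32
`product` takes the values: 1 → 2 → 4 → 8 → 16 → 32

Answer: 32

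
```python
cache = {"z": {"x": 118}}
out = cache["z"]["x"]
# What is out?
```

Trace:
`cache = {"z": {"x": 118}}` → cache = {'z': {'x': 118}}
`out = cache["z"]["x"]` → out = 118
So out = 118

Answer: 118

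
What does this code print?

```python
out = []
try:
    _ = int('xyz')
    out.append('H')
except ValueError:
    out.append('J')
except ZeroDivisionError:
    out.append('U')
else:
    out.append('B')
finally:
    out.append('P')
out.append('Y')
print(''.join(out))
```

Execution trace: 'J' (except ValueError) → 'P' (finally) → 'Y' (after the try/except). Output: JPY

Answer: JPY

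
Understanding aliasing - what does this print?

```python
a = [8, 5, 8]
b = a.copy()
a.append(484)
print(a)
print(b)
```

Key concept: list.copy() creates independent copy.
Step by step:
`a = [8, 5, 8]` → a = [8, 5, 8]
`b = a.copy()` → b = [8, 5, 8]
`a.append(484)` → a = [8, 5, 8, 484]
`print(a)` → prints [8, 5, 8, 484]
`print(b)` → prints [8, 5, 8]

Answer:
[8, 5, 8, 484]
[8, 5, 8]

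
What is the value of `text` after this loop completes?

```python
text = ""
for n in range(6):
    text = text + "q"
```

Repeat 'q' 6 times
`text` takes the values: "" → "q" → "qq" → "qqq" → "qqqq" → "qqqqq" → "qqqqqq"

Answer: "qqqqqq"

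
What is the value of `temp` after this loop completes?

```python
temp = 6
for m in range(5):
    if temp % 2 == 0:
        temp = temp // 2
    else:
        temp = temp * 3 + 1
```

Collatz-style transformation from 6
`temp` takes the values: 6 → 3 → 10 → 5 → 16 → 8

Answer: 8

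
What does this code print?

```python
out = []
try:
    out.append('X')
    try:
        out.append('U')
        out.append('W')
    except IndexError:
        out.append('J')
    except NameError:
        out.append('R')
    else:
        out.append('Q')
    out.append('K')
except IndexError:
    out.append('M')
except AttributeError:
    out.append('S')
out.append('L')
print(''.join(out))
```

Execution trace: 'X' (try body) → 'U' (inner try body) → 'W' (inner try body, no exception) → 'Q' (inner else) → 'K' (try body, no exception) → 'L' (after the try/except). Output: XUWQKL

Answer: XUWQKL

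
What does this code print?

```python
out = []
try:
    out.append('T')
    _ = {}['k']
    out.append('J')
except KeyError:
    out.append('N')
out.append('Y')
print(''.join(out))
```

Execution trace: 'T' (try body) → 'N' (except KeyError) → 'Y' (after the try/except). Output: TNY

Answer: TNY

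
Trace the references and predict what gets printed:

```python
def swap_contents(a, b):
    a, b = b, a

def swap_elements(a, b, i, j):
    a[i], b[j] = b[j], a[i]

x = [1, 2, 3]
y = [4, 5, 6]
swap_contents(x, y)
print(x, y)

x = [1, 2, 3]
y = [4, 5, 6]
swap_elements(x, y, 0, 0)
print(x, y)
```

Key concept: parameter rebinding vs mutation.
Step by step:
`x = [1, 2, 3]` → x = [1, 2, 3]
`y = [4, 5, 6]` → y = [4, 5, 6]
`swap_contents(x, y)` → no visible change to tracked variables
`print(x, y)` → prints [1, 2, 3] [4, 5, 6]
`x = [1, 2, 3]` → x = [1, 2, 3]
`y = [4, 5, 6]` → y = [4, 5, 6]
`swap_elements(x, y, 0, 0)` → x = [4, 2, 3]; y = [1, 5, 6]
`print(x, y)` → prints [4, 2, 3] [1, 5, 6]

Answer:
[1, 2, 3] [4, 5, 6]
[4, 2, 3] [1, 5, 6]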